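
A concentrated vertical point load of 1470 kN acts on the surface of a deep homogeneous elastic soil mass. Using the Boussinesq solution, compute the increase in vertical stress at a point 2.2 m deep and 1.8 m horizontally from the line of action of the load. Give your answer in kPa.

Δσ_z ≈ 40.3 kPa

Boussinesq vertical stress below a point load on an elastic half-space:
Δσ_z = 3P/(2πz²) · [1 + (r/z)²]^(−5/2)
r/z = 1.8/2.2 = 0.81818; [1+(r/z)²]^(−5/2) = 0.27771.
Δσ_z = 3×1470/(2π×2.2²) × 0.27771 = 145.02 × 0.27771 = 40.27 kPa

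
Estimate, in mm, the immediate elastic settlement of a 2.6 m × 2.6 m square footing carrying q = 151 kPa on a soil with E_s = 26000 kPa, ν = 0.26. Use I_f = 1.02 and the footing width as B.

Immediate (elastic) settlement: S_e = q·B·(1−ν²)/E_s · I_f.
S_e = 151 × 2.6 × (1 − 0.26²) / 26000 × 1.02
    = 151 × 2.6 × 0.9324 / 26000 × 1.02
    = 0.01436 m = 14.36 mm

S_e ≈ 14.4 mm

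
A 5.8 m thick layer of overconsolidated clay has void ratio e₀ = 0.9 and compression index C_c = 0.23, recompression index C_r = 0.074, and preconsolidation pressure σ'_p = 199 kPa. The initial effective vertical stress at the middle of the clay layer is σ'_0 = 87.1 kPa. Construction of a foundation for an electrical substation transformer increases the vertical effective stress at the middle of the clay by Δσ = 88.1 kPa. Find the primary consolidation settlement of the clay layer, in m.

S_c ≈ 0.0686 m

Final effective stress: σ'_f = 87.1 + 88.1 = 175.2 kPa.
σ'_f = 175.2 ≤ σ'_p = 199 kPa, so the clay remains overconsolidated and only the recompression index applies:
S_c = C_r·H/(1+e₀)·log₁₀(σ'_f/σ'_0) = 0.074×5.8/1.9×log₁₀(175.2/87.1)
    = 0.22589 × 0.30352 = 0.06856 m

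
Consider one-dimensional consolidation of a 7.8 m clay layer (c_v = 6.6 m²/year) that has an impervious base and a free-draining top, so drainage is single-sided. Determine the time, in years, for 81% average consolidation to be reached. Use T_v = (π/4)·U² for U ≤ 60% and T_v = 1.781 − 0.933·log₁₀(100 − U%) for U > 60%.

t ≈ 5.42 years

Drainage path length: H_d = H = 7.8 m (single drainage).
U > 60%: T_v = 1.781 − 0.933·log₁₀(100 − 81) = 0.58792.
t = T_v·H_d²/c_v = 0.58792×7.8²/6.6 = 5.42 years.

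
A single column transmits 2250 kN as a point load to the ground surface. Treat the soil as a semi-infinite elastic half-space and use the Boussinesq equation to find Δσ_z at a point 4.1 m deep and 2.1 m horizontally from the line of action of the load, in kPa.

Boussinesq vertical stress below a point load on an elastic half-space:
Δσ_z = 3P/(2πz²) · [1 + (r/z)²]^(−5/2)
r/z = 2.1/4.1 = 0.5122; [1+(r/z)²]^(−5/2) = 0.55854.
Δσ_z = 3×2250/(2π×4.1²) × 0.55854 = 63.908 × 0.55854 = 35.7 kPa

Δσ_z ≈ 35.7 kPa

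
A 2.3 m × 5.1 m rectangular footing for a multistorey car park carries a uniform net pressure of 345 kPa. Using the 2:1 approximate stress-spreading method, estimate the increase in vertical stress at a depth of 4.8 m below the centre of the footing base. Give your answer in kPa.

Δσ_z ≈ 57.6 kPa

By the 2:1 method the load spreads at 1 horizontal : 2 vertical, so at depth z the loaded area has grown by z in each plan dimension:
Δσ = qBL/((B+z)(L+z)) = 345×2.3×5.1/((2.3+4.8)(5.1+4.8)) = 57.574 kPa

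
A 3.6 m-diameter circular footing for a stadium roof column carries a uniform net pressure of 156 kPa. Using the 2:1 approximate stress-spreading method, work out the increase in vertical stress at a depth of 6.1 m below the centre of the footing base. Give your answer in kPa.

By the 2:1 method the load spreads at 1 horizontal : 2 vertical, so at depth z the loaded area has grown by z in each plan dimension:
Δσ ≈ qD²/(D+z)² = 156×3.6²/(3.6+6.1)² = 21.488 kPa

Δσ_z ≈ 21.5 kPa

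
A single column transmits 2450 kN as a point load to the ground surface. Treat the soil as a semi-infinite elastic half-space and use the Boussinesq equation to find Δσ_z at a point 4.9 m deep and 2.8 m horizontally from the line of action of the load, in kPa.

Δσ_z ≈ 24 kPa

Boussinesq vertical stress below a point load on an elastic half-space:
Δσ_z = 3P/(2πz²) · [1 + (r/z)²]^(−5/2)
r/z = 2.8/4.9 = 0.57143; [1+(r/z)²]^(−5/2) = 0.49341.
Δσ_z = 3×2450/(2π×4.9²) × 0.49341 = 48.721 × 0.49341 = 24.04 kPa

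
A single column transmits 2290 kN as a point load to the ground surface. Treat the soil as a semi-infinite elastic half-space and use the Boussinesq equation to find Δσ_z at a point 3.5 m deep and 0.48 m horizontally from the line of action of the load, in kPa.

Boussinesq vertical stress below a point load on an elastic half-space:
Δσ_z = 3P/(2πz²) · [1 + (r/z)²]^(−5/2)
r/z = 0.48/3.5 = 0.13714; [1+(r/z)²]^(−5/2) = 0.95448.
Δσ_z = 3×2290/(2π×3.5²) × 0.95448 = 89.257 × 0.95448 = 85.19 kPa

Δσ_z ≈ 85.2 kPa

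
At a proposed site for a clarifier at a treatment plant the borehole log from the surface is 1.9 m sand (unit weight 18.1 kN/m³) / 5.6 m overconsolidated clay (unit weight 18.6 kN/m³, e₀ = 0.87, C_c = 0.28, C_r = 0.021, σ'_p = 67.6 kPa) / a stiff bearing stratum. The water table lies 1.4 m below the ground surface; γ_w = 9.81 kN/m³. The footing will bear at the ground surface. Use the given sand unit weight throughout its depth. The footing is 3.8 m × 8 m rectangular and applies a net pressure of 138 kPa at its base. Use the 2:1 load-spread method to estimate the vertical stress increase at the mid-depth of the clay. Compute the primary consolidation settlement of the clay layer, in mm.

Mid-depth of clay below the ground surface: z = 1.9 + 5.6/2 = 4.7 m.
Total vertical stress at mid-clay: σ_v = 18.1×1.9 + 18.6×2.8 = 86.47 kPa.
Pore pressure: u = 9.81×(4.7 − 1.4) = 32.373 kPa.
Initial effective stress: σ'_0 = σ_v − u = 86.47 − 32.373 = 54.097 kPa.
Stress increase at mid-clay by the 2:1 spreading method:
Δσ = qBL/((B+z)(L+z)) = 138×3.8×8/((3.8+4.7)(8+4.7)) = 38.862 kPa
Final effective stress: σ'_f = 54.097 + 38.862 = 92.959 kPa.
σ'_f = 92.959 > σ'_p = 67.6 kPa, so the stress path crosses the preconsolidation pressure — recompression up to σ'_p, then virgin compression beyond:
S_c = H/(1+e₀)·[C_r·log₁₀(σ'_p/σ'_0) + C_c·log₁₀(σ'_f/σ'_p)]
    = 5.6/1.87 × [0.021×log₁₀(67.6/54.097) + 0.28×log₁₀(92.959/67.6)]
    = 2.9947 × [0.0020322 + 0.038737] = 0.1221 m

S_c ≈ 122 mm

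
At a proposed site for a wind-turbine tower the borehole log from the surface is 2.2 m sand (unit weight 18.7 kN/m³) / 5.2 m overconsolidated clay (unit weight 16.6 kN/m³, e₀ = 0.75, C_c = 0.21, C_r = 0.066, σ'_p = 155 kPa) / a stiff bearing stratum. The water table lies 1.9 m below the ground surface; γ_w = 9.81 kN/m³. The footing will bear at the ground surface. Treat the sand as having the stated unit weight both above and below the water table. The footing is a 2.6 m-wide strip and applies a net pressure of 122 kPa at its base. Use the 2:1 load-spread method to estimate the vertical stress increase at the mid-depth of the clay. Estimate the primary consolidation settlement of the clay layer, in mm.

S_c ≈ 48.5 mm

Mid-depth of clay below the ground surface: z = 2.2 + 5.2/2 = 4.8 m.
Total vertical stress at mid-clay: σ_v = 18.7×2.2 + 16.6×2.6 = 84.3 kPa.
Pore pressure: u = 9.81×(4.8 − 1.9) = 28.449 kPa.
Initial effective stress: σ'_0 = σ_v − u = 84.3 − 28.449 = 55.851 kPa.
Stress increase at mid-clay by the 2:1 spreading method:
Δσ = qB/(B+z) = 122×2.6/(2.6+4.8) = 42.865 kPa
Final effective stress: σ'_f = 55.851 + 42.865 = 98.716 kPa.
σ'_f = 98.716 ≤ σ'_p = 155 kPa, so the clay remains overconsolidated and only the recompression index applies:
S_c = C_r·H/(1+e₀)·log₁₀(σ'_f/σ'_0) = 0.066×5.2/1.75×log₁₀(98.716/55.851)
    = 0.19611 × 0.24736 = 0.04851 m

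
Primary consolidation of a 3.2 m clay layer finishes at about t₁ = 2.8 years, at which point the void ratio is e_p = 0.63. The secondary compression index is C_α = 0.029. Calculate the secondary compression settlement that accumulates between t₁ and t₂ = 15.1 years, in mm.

Secondary compression: S_s = C_α·H/(1+e_p)·log₁₀(t₂/t₁)
S_s = 0.029×3.2/(1+0.63)×log₁₀(15.1/2.8)
    = 0.05693 × 0.7318 = 0.04166 m

S_s ≈ 41.7 mm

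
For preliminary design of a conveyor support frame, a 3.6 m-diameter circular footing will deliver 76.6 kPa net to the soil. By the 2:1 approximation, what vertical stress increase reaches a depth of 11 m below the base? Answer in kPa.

Δσ_z ≈ 4.66 kPa

By the 2:1 method the load spreads at 1 horizontal : 2 vertical, so at depth z the loaded area has grown by z in each plan dimension:
Δσ ≈ qD²/(D+z)² = 76.6×3.6²/(3.6+11)² = 4.6572 kPa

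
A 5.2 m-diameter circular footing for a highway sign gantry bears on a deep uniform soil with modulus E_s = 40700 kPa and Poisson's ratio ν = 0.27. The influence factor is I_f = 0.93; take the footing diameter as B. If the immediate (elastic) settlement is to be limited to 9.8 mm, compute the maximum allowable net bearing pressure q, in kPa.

q ≈ 89 kPa

S_e = q·B·(1−ν²)/E_s · I_f  ⇒  q = S_e·E_s / (B·(1−ν²)·I_f).
q = 0.0098 × 40700 / (5.2 × 0.9271 × 0.93) = 88.96 kPa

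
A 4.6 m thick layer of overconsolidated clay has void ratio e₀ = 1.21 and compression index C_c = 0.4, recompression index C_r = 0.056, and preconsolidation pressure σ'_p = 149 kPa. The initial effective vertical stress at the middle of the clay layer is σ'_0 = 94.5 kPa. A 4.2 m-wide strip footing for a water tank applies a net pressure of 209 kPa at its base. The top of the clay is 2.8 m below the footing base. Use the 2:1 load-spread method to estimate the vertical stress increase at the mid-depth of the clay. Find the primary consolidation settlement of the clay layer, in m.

Mid-depth of clay below the footing base: z = 2.8 + 4.6/2 = 5.1 m.
Stress increase at mid-clay by the 2:1 spreading method:
Δσ = qB/(B+z) = 209×4.2/(4.2+5.1) = 94.387 kPa
Final effective stress: σ'_f = 94.5 + 94.387 = 188.89 kPa.
σ'_f = 188.89 > σ'_p = 149 kPa, so the stress path crosses the preconsolidation pressure — recompression up to σ'_p, then virgin compression beyond:
S_c = H/(1+e₀)·[C_r·log₁₀(σ'_p/σ'_0) + C_c·log₁₀(σ'_f/σ'_p)]
    = 4.6/2.21 × [0.056×log₁₀(149/94.5) + 0.4×log₁₀(188.89/149)]
    = 2.0814 × [0.011074 + 0.041209] = 0.1088 m

S_c ≈ 0.109 m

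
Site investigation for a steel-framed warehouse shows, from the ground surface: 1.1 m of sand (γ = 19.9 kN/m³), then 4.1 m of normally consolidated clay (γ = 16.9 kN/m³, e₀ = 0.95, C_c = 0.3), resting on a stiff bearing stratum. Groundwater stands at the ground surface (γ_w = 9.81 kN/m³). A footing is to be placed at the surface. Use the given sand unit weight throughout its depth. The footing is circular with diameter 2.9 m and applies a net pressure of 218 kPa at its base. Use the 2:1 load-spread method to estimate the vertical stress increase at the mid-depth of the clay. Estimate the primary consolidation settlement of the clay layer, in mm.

S_c ≈ 297 mm

Mid-depth of clay below the ground surface: z = 1.1 + 4.1/2 = 3.15 m.
Total vertical stress at mid-clay: σ_v = 19.9×1.1 + 16.9×2.05 = 56.535 kPa.
Pore pressure: u = 9.81×(3.15 − 0) = 30.902 kPa.
Initial effective stress: σ'_0 = σ_v − u = 56.535 − 30.902 = 25.633 kPa.
Stress increase at mid-clay by the 2:1 spreading method:
Δσ ≈ qD²/(D+z)² = 218×2.9²/(2.9+3.15)² = 50.089 kPa
Final effective stress: σ'_f = σ'_0 + Δσ = 25.633 + 50.089 = 75.722 kPa.
Normally consolidated clay, so the full stress increment lies on the virgin compression line:
S_c = C_c·H/(1+e₀)·log₁₀(σ'_f/σ'_0) = 0.3×4.1/(1+0.95)×log₁₀(75.722/25.633)
    = 0.63077 × 0.47042 = 0.2967 m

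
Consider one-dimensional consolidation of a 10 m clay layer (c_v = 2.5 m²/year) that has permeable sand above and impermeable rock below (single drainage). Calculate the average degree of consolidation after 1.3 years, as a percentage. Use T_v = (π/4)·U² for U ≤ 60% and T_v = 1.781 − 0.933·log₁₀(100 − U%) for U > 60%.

Drainage path length: H_d = H = 10 m (single drainage).
T_v = c_v·t/H_d² = 2.5×1.3/10² = 0.0325.
T_v = 0.0325 corresponds to the U ≤ 60% branch:
U = √(4T_v/π) = 0.2034

U ≈ 20.3 %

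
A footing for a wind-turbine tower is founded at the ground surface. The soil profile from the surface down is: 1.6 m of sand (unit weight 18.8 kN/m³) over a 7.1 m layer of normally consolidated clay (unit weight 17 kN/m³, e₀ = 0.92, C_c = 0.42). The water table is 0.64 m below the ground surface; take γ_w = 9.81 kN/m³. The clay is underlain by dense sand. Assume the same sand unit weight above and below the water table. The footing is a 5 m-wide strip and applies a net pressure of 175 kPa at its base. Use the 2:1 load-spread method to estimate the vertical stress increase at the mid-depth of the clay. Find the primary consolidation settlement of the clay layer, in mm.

Mid-depth of clay below the ground surface: z = 1.6 + 7.1/2 = 5.15 m.
Total vertical stress at mid-clay: σ_v = 18.8×1.6 + 17×3.55 = 90.43 kPa.
Pore pressure: u = 9.81×(5.15 − 0.64) = 44.243 kPa.
Initial effective stress: σ'_0 = σ_v − u = 90.43 − 44.243 = 46.187 kPa.
Stress increase at mid-clay by the 2:1 spreading method:
Δσ = qB/(B+z) = 175×5/(5+5.15) = 86.207 kPa
Final effective stress: σ'_f = σ'_0 + Δσ = 46.187 + 86.207 = 132.39 kPa.
Normally consolidated clay, so the full stress increment lies on the virgin compression line:
S_c = C_c·H/(1+e₀)·log₁₀(σ'_f/σ'_0) = 0.42×7.1/(1+0.92)×log₁₀(132.39/46.187)
    = 1.5531 × 0.45734 = 0.7103 m

S_c ≈ 710 mm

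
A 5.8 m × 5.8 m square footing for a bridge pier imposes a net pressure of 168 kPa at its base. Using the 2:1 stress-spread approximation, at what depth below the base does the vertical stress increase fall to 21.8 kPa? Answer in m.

2:1 spreading — at depth z the loaded area has grown by z in each plan dimension:
qB²/(B+z)² = Δσ_z ⇒ z = B(√(q/Δσ_z) − 1) = 5.8×(√(168/21.8) − 1) = 10.3 m

z ≈ 10.3 m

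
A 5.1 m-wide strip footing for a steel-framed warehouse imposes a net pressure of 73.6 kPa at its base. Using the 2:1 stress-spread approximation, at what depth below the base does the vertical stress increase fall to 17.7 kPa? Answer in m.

2:1 spreading — at depth z the loaded area has grown by z in each plan dimension:
qB/(B+z) = Δσ_z ⇒ z = qB/Δσ_z − B = 73.6×5.1/17.7 − 5.1 = 16.11 m

z ≈ 16.1 m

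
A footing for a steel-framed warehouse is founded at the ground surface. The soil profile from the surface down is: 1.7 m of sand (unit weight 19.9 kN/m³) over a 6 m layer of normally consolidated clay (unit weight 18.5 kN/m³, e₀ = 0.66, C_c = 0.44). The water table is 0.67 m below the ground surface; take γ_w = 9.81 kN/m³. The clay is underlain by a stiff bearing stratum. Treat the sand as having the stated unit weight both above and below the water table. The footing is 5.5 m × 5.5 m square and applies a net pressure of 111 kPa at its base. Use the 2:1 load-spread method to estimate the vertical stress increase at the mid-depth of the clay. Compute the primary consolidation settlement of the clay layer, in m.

S_c ≈ 0.345 m

Mid-depth of clay below the ground surface: z = 1.7 + 6/2 = 4.7 m.
Total vertical stress at mid-clay: σ_v = 19.9×1.7 + 18.5×3 = 89.33 kPa.
Pore pressure: u = 9.81×(4.7 − 0.67) = 39.534 kPa.
Initial effective stress: σ'_0 = σ_v − u = 89.33 − 39.534 = 49.796 kPa.
Stress increase at mid-clay by the 2:1 spreading method:
Δσ = qBL/((B+z)(L+z)) = 111×5.5×5.5/((5.5+4.7)(5.5+4.7)) = 32.274 kPa
Final effective stress: σ'_f = σ'_0 + Δσ = 49.796 + 32.274 = 82.07 kPa.
Normally consolidated clay, so the full stress increment lies on the virgin compression line:
S_c = C_c·H/(1+e₀)·log₁₀(σ'_f/σ'_0) = 0.44×6/(1+0.66)×log₁₀(82.07/49.796)
    = 1.5904 × 0.21699 = 0.3451 m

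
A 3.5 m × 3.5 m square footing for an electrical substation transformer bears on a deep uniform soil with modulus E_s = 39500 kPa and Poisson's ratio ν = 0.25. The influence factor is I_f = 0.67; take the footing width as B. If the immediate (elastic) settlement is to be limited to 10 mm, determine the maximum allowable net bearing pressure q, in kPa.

q ≈ 180 kPa

S_e = q·B·(1−ν²)/E_s · I_f  ⇒  q = S_e·E_s / (B·(1−ν²)·I_f).
q = 0.01 × 39500 / (3.5 × 0.9375 × 0.67) = 179.7 kPa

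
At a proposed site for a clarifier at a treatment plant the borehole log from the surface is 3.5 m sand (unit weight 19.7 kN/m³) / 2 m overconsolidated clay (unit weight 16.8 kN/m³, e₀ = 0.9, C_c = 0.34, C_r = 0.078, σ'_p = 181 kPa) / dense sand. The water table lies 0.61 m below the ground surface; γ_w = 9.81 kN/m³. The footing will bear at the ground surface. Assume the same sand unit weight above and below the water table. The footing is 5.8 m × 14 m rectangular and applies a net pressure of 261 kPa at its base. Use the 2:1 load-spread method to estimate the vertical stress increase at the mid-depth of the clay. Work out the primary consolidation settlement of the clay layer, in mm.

Mid-depth of clay below the ground surface: z = 3.5 + 2/2 = 4.5 m.
Total vertical stress at mid-clay: σ_v = 19.7×3.5 + 16.8×1 = 85.75 kPa.
Pore pressure: u = 9.81×(4.5 − 0.61) = 38.161 kPa.
Initial effective stress: σ'_0 = σ_v − u = 85.75 − 38.161 = 47.589 kPa.
Stress increase at mid-clay by the 2:1 spreading method:
Δσ = qBL/((B+z)(L+z)) = 261×5.8×14/((5.8+4.5)(14+4.5)) = 111.22 kPa
Final effective stress: σ'_f = 47.589 + 111.22 = 158.81 kPa.
σ'_f = 158.81 ≤ σ'_p = 181 kPa, so the clay remains overconsolidated and only the recompression index applies:
S_c = C_r·H/(1+e₀)·log₁₀(σ'_f/σ'_0) = 0.078×2/1.9×log₁₀(158.81/47.589)
    = 0.082103 × 0.52337 = 0.04297 m

S_c ≈ 43 mm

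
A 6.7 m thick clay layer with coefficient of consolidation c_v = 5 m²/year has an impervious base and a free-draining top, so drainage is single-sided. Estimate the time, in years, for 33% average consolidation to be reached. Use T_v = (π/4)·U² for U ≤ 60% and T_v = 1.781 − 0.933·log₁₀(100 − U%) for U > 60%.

Drainage path length: H_d = H = 6.7 m (single drainage).
U ≤ 60%: T_v = (π/4)·U² = (π/4)×0.33² = 0.08553.
t = T_v·H_d²/c_v = 0.08553×6.7²/5 = 0.7679 years.

t ≈ 0.768 years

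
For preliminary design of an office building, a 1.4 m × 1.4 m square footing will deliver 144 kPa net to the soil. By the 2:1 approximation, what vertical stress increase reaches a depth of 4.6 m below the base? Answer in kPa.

By the 2:1 method the load spreads at 1 horizontal : 2 vertical, so at depth z the loaded area has grown by z in each plan dimension:
Δσ = qBL/((B+z)(L+z)) = 144×1.4×1.4/((1.4+4.6)(1.4+4.6)) = 7.84 kPa

Δσ_z ≈ 7.84 kPa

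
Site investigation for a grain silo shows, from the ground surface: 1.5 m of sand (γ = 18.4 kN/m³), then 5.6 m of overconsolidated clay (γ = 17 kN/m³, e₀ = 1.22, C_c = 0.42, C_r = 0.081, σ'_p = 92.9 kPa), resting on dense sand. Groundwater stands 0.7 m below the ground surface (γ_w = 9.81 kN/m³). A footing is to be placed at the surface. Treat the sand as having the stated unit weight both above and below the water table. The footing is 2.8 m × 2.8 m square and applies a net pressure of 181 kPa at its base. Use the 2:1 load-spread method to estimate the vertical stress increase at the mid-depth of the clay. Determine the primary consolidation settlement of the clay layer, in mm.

Mid-depth of clay below the ground surface: z = 1.5 + 5.6/2 = 4.3 m.
Total vertical stress at mid-clay: σ_v = 18.4×1.5 + 17×2.8 = 75.2 kPa.
Pore pressure: u = 9.81×(4.3 − 0.7) = 35.316 kPa.
Initial effective stress: σ'_0 = σ_v − u = 75.2 − 35.316 = 39.884 kPa.
Stress increase at mid-clay by the 2:1 spreading method:
Δσ = qBL/((B+z)(L+z)) = 181×2.8×2.8/((2.8+4.3)(2.8+4.3)) = 28.15 kPa
Final effective stress: σ'_f = 39.884 + 28.15 = 68.034 kPa.
σ'_f = 68.034 ≤ σ'_p = 92.9 kPa, so the clay remains overconsolidated and only the recompression index applies:
S_c = C_r·H/(1+e₀)·log₁₀(σ'_f/σ'_0) = 0.081×5.6/2.22×log₁₀(68.034/39.884)
    = 0.20432 × 0.23193 = 0.04739 m

S_c ≈ 47.4 mm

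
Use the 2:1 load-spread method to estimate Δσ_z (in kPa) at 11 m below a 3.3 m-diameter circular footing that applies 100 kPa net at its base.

By the 2:1 method the load spreads at 1 horizontal : 2 vertical, so at depth z the loaded area has grown by z in each plan dimension:
Δσ ≈ qD²/(D+z)² = 100×3.3²/(3.3+11)² = 5.3254 kPa

Δσ_z ≈ 5.33 kPa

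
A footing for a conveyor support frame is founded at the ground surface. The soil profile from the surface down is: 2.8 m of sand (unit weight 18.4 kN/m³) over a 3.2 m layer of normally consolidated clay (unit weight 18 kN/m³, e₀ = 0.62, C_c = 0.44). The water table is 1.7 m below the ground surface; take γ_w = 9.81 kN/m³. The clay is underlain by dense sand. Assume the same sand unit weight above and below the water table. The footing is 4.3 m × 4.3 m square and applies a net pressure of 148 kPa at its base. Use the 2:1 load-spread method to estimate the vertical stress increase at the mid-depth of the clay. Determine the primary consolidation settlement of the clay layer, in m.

S_c ≈ 0.194 m

Mid-depth of clay below the ground surface: z = 2.8 + 3.2/2 = 4.4 m.
Total vertical stress at mid-clay: σ_v = 18.4×2.8 + 18×1.6 = 80.32 kPa.
Pore pressure: u = 9.81×(4.4 − 1.7) = 26.487 kPa.
Initial effective stress: σ'_0 = σ_v − u = 80.32 − 26.487 = 53.833 kPa.
Stress increase at mid-clay by the 2:1 spreading method:
Δσ = qBL/((B+z)(L+z)) = 148×4.3×4.3/((4.3+4.4)(4.3+4.4)) = 36.154 kPa
Final effective stress: σ'_f = σ'_0 + Δσ = 53.833 + 36.154 = 89.987 kPa.
Normally consolidated clay, so the full stress increment lies on the virgin compression line:
S_c = C_c·H/(1+e₀)·log₁₀(σ'_f/σ'_0) = 0.44×3.2/(1+0.62)×log₁₀(89.987/53.833)
    = 0.86914 × 0.22313 = 0.1939 m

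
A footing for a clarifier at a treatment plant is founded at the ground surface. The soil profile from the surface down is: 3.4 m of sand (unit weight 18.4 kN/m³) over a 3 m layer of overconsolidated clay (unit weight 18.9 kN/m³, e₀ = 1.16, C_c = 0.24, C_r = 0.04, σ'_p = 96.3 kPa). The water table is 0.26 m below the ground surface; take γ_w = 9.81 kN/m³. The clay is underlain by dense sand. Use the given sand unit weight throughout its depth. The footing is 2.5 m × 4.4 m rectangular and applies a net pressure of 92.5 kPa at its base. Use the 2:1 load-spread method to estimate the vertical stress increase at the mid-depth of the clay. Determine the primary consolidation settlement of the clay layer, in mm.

Mid-depth of clay below the ground surface: z = 3.4 + 3/2 = 4.9 m.
Total vertical stress at mid-clay: σ_v = 18.4×3.4 + 18.9×1.5 = 90.91 kPa.
Pore pressure: u = 9.81×(4.9 − 0.26) = 45.518 kPa.
Initial effective stress: σ'_0 = σ_v − u = 90.91 − 45.518 = 45.392 kPa.
Stress increase at mid-clay by the 2:1 spreading method:
Δσ = qBL/((B+z)(L+z)) = 92.5×2.5×4.4/((2.5+4.9)(4.4+4.9)) = 14.785 kPa
Final effective stress: σ'_f = 45.392 + 14.785 = 60.177 kPa.
σ'_f = 60.177 ≤ σ'_p = 96.3 kPa, so the clay remains overconsolidated and only the recompression index applies:
S_c = C_r·H/(1+e₀)·log₁₀(σ'_f/σ'_0) = 0.04×3/2.16×log₁₀(60.177/45.392)
    = 0.055556 × 0.12245 = 0.006803 m

S_c ≈ 6.8 mm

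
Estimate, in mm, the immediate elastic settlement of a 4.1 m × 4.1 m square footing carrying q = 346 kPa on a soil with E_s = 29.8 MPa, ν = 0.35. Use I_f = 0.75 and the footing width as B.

Immediate (elastic) settlement: S_e = q·B·(1−ν²)/E_s · I_f.
E_s = 29.8 MPa = 29800 kPa.
S_e = 346 × 4.1 × (1 − 0.35²) / 29800 × 0.75
    = 346 × 4.1 × 0.8775 / 29800 × 0.75
    = 0.03133 m = 31.33 mm

S_e ≈ 31.3 mm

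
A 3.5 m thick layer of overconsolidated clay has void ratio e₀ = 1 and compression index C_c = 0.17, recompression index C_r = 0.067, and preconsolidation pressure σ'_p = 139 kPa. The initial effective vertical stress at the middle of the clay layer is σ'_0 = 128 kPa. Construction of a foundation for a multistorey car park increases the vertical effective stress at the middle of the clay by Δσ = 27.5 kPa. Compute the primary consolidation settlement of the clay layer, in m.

S_c ≈ 0.0187 m

Final effective stress: σ'_f = 128 + 27.5 = 155.5 kPa.
σ'_f = 155.5 > σ'_p = 139 kPa, so the stress path crosses the preconsolidation pressure — recompression up to σ'_p, then virgin compression beyond:
S_c = H/(1+e₀)·[C_r·log₁₀(σ'_p/σ'_0) + C_c·log₁₀(σ'_f/σ'_p)]
    = 3.5/2 × [0.067×log₁₀(139/128) + 0.17×log₁₀(155.5/139)]
    = 1.75 × [0.0023989 + 0.0082817] = 0.01869 m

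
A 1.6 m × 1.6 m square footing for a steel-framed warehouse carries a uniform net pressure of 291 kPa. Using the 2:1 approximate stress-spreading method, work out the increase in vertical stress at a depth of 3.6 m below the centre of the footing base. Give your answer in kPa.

Δσ_z ≈ 27.6 kPa

By the 2:1 method the load spreads at 1 horizontal : 2 vertical, so at depth z the loaded area has grown by z in each plan dimension:
Δσ = qBL/((B+z)(L+z)) = 291×1.6×1.6/((1.6+3.6)(1.6+3.6)) = 27.55 kPa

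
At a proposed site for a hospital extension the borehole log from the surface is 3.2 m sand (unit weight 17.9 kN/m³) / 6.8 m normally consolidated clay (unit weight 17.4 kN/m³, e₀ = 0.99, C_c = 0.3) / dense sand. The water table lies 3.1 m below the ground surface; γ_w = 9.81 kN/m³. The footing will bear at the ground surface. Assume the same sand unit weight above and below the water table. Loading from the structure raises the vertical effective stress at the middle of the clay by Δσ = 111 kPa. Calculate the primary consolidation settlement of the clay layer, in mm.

S_c ≈ 381 mm

Mid-depth of clay below the ground surface: z = 3.2 + 6.8/2 = 6.6 m.
Total vertical stress at mid-clay: σ_v = 17.9×3.2 + 17.4×3.4 = 116.44 kPa.
Pore pressure: u = 9.81×(6.6 − 3.1) = 34.335 kPa.
Initial effective stress: σ'_0 = σ_v − u = 116.44 − 34.335 = 82.105 kPa.
Final effective stress: σ'_f = σ'_0 + Δσ = 82.105 + 111 = 193.11 kPa.
Normally consolidated clay, so the full stress increment lies on the virgin compression line:
S_c = C_c·H/(1+e₀)·log₁₀(σ'_f/σ'_0) = 0.3×6.8/(1+0.99)×log₁₀(193.11/82.105)
    = 1.0251 × 0.37144 = 0.3808 m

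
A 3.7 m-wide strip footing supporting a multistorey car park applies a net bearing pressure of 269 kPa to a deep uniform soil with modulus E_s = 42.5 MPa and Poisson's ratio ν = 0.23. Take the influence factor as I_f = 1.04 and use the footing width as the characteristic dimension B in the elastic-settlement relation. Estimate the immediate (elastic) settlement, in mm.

Immediate (elastic) settlement: S_e = q·B·(1−ν²)/E_s · I_f.
E_s = 42.5 MPa = 42500 kPa.
S_e = 269 × 3.7 × (1 − 0.23²) / 42500 × 1.04
    = 269 × 3.7 × 0.9471 / 42500 × 1.04
    = 0.02307 m = 23.07 mm

S_e ≈ 23.1 mm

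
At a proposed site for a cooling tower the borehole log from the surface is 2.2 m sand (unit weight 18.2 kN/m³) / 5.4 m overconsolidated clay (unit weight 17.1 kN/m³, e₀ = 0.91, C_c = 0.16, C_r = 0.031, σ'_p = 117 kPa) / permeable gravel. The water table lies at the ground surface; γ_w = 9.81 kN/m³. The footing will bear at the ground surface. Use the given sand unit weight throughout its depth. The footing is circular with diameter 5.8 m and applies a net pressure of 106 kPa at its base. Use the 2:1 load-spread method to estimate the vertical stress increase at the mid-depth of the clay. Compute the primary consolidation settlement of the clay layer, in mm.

Mid-depth of clay below the ground surface: z = 2.2 + 5.4/2 = 4.9 m.
Total vertical stress at mid-clay: σ_v = 18.2×2.2 + 17.1×2.7 = 86.21 kPa.
Pore pressure: u = 9.81×(4.9 − 0) = 48.069 kPa.
Initial effective stress: σ'_0 = σ_v − u = 86.21 − 48.069 = 38.141 kPa.
Stress increase at mid-clay by the 2:1 spreading method:
Δσ ≈ qD²/(D+z)² = 106×5.8²/(5.8+4.9)² = 31.145 kPa
Final effective stress: σ'_f = 38.141 + 31.145 = 69.286 kPa.
σ'_f = 69.286 ≤ σ'_p = 117 kPa, so the clay remains overconsolidated and only the recompression index applies:
S_c = C_r·H/(1+e₀)·log₁₀(σ'_f/σ'_0) = 0.031×5.4/1.91×log₁₀(69.286/38.141)
    = 0.087643 × 0.25925 = 0.02272 m

S_c ≈ 22.7 mm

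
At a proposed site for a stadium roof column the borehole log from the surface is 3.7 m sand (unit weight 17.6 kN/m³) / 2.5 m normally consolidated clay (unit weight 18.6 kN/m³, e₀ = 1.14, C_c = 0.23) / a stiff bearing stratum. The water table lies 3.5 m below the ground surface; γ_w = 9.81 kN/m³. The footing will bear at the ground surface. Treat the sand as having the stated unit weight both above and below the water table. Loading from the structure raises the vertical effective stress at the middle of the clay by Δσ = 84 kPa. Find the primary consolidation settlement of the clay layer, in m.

Mid-depth of clay below the ground surface: z = 3.7 + 2.5/2 = 4.95 m.
Total vertical stress at mid-clay: σ_v = 17.6×3.7 + 18.6×1.25 = 88.37 kPa.
Pore pressure: u = 9.81×(4.95 − 3.5) = 14.225 kPa.
Initial effective stress: σ'_0 = σ_v − u = 88.37 − 14.225 = 74.145 kPa.
Final effective stress: σ'_f = σ'_0 + Δσ = 74.145 + 84 = 158.14 kPa.
Normally consolidated clay, so the full stress increment lies on the virgin compression line:
S_c = C_c·H/(1+e₀)·log₁₀(σ'_f/σ'_0) = 0.23×2.5/(1+1.14)×log₁₀(158.14/74.145)
    = 0.26869 × 0.32896 = 0.08839 m

S_c ≈ 0.0884 m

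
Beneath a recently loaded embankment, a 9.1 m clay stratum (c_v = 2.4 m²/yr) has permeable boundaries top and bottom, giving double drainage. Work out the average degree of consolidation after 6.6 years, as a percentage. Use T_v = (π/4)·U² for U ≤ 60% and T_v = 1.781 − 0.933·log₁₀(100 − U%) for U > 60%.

Drainage path length: H_d = H/2 = 4.55 m (double drainage).
T_v = c_v·t/H_d² = 2.4×6.6/4.55² = 0.76512.
T_v = 0.76512 corresponds to the U > 60% branch:
U = 1 − 10^((1.781 − T_v)/0.933)/100 = 0.8773

U ≈ 87.7 %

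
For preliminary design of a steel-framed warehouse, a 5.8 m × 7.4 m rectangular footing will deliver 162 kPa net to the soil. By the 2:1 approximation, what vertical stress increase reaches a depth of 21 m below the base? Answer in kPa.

By the 2:1 method the load spreads at 1 horizontal : 2 vertical, so at depth z the loaded area has grown by z in each plan dimension:
Δσ = qBL/((B+z)(L+z)) = 162×5.8×7.4/((5.8+21)(7.4+21)) = 9.1353 kPa

Δσ_z ≈ 9.14 kPa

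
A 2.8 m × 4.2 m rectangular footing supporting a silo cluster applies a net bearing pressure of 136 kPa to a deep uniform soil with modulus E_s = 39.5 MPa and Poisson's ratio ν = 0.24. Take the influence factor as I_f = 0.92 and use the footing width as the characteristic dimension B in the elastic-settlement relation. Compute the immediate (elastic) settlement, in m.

Immediate (elastic) settlement: S_e = q·B·(1−ν²)/E_s · I_f.
E_s = 39.5 MPa = 39500 kPa.
S_e = 136 × 2.8 × (1 − 0.24²) / 39500 × 0.92
    = 136 × 2.8 × 0.9424 / 39500 × 0.92
    = 0.008358 m

S_e ≈ 0.00836 m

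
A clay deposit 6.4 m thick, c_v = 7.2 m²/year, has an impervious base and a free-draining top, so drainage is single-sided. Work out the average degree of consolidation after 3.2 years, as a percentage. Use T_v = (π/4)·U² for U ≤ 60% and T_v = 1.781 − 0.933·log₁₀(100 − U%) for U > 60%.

Drainage path length: H_d = H = 6.4 m (single drainage).
T_v = c_v·t/H_d² = 7.2×3.2/6.4² = 0.5625.
T_v = 0.5625 corresponds to the U > 60% branch:
U = 1 − 10^((1.781 − T_v)/0.933)/100 = 0.7977

U ≈ 79.8 %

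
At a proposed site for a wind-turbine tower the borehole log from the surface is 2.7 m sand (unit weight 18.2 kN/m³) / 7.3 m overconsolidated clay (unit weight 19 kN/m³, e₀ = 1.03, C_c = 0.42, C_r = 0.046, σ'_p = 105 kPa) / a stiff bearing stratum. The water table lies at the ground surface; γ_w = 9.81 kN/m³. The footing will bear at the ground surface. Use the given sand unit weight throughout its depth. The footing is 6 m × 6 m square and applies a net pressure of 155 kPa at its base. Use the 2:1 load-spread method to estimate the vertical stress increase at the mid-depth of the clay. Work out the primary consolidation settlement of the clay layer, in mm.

S_c ≈ 36 mm

Mid-depth of clay below the ground surface: z = 2.7 + 7.3/2 = 6.35 m.
Total vertical stress at mid-clay: σ_v = 18.2×2.7 + 19×3.65 = 118.49 kPa.
Pore pressure: u = 9.81×(6.35 − 0) = 62.294 kPa.
Initial effective stress: σ'_0 = σ_v − u = 118.49 − 62.294 = 56.196 kPa.
Stress increase at mid-clay by the 2:1 spreading method:
Δσ = qBL/((B+z)(L+z)) = 155×6×6/((6+6.35)(6+6.35)) = 36.585 kPa
Final effective stress: σ'_f = 56.196 + 36.585 = 92.781 kPa.
σ'_f = 92.781 ≤ σ'_p = 105 kPa, so the clay remains overconsolidated and only the recompression index applies:
S_c = C_r·H/(1+e₀)·log₁₀(σ'_f/σ'_0) = 0.046×7.3/2.03×log₁₀(92.781/56.196)
    = 0.16542 × 0.21775 = 0.03602 m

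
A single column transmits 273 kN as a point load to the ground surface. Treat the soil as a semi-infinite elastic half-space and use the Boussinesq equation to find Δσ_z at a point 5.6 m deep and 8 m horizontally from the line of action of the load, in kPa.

Boussinesq vertical stress below a point load on an elastic half-space:
Δσ_z = 3P/(2πz²) · [1 + (r/z)²]^(−5/2)
r/z = 8/5.6 = 1.4286; [1+(r/z)²]^(−5/2) = 0.062019.
Δσ_z = 3×273/(2π×5.6²) × 0.062019 = 4.1565 × 0.062019 = 0.2578 kPa

Δσ_z ≈ 0.258 kPa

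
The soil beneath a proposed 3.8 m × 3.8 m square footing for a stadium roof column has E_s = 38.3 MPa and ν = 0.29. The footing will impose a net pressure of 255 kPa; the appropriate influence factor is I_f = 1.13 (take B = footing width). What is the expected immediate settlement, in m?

S_e ≈ 0.0262 m

Immediate (elastic) settlement: S_e = q·B·(1−ν²)/E_s · I_f.
E_s = 38.3 MPa = 38300 kPa.
S_e = 255 × 3.8 × (1 − 0.29²) / 38300 × 1.13
    = 255 × 3.8 × 0.9159 / 38300 × 1.13
    = 0.02618 m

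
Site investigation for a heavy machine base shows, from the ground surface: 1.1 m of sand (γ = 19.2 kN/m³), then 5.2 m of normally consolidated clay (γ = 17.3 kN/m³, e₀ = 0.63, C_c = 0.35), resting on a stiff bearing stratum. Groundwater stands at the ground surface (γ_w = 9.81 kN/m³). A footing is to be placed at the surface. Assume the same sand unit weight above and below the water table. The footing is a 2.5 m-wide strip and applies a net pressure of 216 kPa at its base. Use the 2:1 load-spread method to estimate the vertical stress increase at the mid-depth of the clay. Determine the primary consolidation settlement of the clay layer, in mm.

Mid-depth of clay below the ground surface: z = 1.1 + 5.2/2 = 3.7 m.
Total vertical stress at mid-clay: σ_v = 19.2×1.1 + 17.3×2.6 = 66.1 kPa.
Pore pressure: u = 9.81×(3.7 − 0) = 36.297 kPa.
Initial effective stress: σ'_0 = σ_v − u = 66.1 − 36.297 = 29.803 kPa.
Stress increase at mid-clay by the 2:1 spreading method:
Δσ = qB/(B+z) = 216×2.5/(2.5+3.7) = 87.097 kPa
Final effective stress: σ'_f = σ'_0 + Δσ = 29.803 + 87.097 = 116.9 kPa.
Normally consolidated clay, so the full stress increment lies on the virgin compression line:
S_c = C_c·H/(1+e₀)·log₁₀(σ'_f/σ'_0) = 0.35×5.2/(1+0.63)×log₁₀(116.9/29.803)
    = 1.1166 × 0.59355 = 0.6628 m

S_c ≈ 663 mm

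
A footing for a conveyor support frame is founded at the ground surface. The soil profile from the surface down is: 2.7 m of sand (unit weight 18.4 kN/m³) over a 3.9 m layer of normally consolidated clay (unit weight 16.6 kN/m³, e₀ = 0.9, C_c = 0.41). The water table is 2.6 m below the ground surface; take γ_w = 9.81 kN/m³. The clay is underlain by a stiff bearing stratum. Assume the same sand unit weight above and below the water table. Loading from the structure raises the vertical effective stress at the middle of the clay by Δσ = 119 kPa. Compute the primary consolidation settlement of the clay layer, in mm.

S_c ≈ 392 mm

Mid-depth of clay below the ground surface: z = 2.7 + 3.9/2 = 4.65 m.
Total vertical stress at mid-clay: σ_v = 18.4×2.7 + 16.6×1.95 = 82.05 kPa.
Pore pressure: u = 9.81×(4.65 − 2.6) = 20.11 kPa.
Initial effective stress: σ'_0 = σ_v − u = 82.05 − 20.11 = 61.94 kPa.
Final effective stress: σ'_f = σ'_0 + Δσ = 61.94 + 119 = 180.94 kPa.
Normally consolidated clay, so the full stress increment lies on the virgin compression line:
S_c = C_c·H/(1+e₀)·log₁₀(σ'_f/σ'_0) = 0.41×3.9/(1+0.9)×log₁₀(180.94/61.94)
    = 0.84158 × 0.46556 = 0.3918 m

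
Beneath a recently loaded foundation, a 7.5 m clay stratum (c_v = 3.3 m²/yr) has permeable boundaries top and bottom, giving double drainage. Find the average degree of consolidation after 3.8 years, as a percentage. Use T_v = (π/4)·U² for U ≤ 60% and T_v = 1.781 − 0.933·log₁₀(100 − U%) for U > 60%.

Drainage path length: H_d = H/2 = 3.75 m (double drainage).
T_v = c_v·t/H_d² = 3.3×3.8/3.75² = 0.89173.
T_v = 0.89173 corresponds to the U > 60% branch:
U = 1 − 10^((1.781 − T_v)/0.933)/100 = 0.9102

U ≈ 91 %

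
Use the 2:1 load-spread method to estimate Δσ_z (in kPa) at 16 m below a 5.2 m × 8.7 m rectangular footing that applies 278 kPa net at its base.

By the 2:1 method the load spreads at 1 horizontal : 2 vertical, so at depth z the loaded area has grown by z in each plan dimension:
Δσ = qBL/((B+z)(L+z)) = 278×5.2×8.7/((5.2+16)(8.7+16)) = 24.018 kPa

Δσ_z ≈ 24 kPa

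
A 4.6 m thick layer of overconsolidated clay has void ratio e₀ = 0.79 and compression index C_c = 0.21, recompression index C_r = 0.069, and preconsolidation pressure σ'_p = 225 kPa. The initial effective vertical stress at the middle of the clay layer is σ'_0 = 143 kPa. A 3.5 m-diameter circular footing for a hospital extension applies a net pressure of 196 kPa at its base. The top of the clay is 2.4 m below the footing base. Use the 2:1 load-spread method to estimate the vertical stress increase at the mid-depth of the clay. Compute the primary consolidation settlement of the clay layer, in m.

Mid-depth of clay below the footing base: z = 2.4 + 4.6/2 = 4.7 m.
Stress increase at mid-clay by the 2:1 spreading method:
Δσ ≈ qD²/(D+z)² = 196×3.5²/(3.5+4.7)² = 35.708 kPa
Final effective stress: σ'_f = 143 + 35.708 = 178.71 kPa.
σ'_f = 178.71 ≤ σ'_p = 225 kPa, so the clay remains overconsolidated and only the recompression index applies:
S_c = C_r·H/(1+e₀)·log₁₀(σ'_f/σ'_0) = 0.069×4.6/1.79×log₁₀(178.71/143)
    = 0.17732 × 0.096813 = 0.01717 m

S_c ≈ 0.0172 m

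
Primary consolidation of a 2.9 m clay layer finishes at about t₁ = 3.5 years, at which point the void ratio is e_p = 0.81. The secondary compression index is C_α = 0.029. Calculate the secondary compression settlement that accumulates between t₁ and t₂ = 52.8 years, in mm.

S_s ≈ 54.8 mm

Secondary compression: S_s = C_α·H/(1+e_p)·log₁₀(t₂/t₁)
S_s = 0.029×2.9/(1+0.81)×log₁₀(52.8/3.5)
    = 0.04646 × 1.179 = 0.05476 m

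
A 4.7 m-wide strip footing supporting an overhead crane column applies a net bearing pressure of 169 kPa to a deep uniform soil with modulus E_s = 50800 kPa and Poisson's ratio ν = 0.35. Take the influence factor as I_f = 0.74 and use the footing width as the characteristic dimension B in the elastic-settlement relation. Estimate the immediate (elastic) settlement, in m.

S_e ≈ 0.0102 m

Immediate (elastic) settlement: S_e = q·B·(1−ν²)/E_s · I_f.
S_e = 169 × 4.7 × (1 − 0.35²) / 50800 × 0.74
    = 169 × 4.7 × 0.8775 / 50800 × 0.74
    = 0.01015 m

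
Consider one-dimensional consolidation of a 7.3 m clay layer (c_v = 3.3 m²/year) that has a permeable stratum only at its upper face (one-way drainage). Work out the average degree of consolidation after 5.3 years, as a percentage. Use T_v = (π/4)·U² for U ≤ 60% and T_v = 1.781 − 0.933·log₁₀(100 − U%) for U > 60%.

U ≈ 63.9 %

Drainage path length: H_d = H = 7.3 m (single drainage).
T_v = c_v·t/H_d² = 3.3×5.3/7.3² = 0.3282.
T_v = 0.3282 corresponds to the U > 60% branch:
U = 1 − 10^((1.781 − T_v)/0.933)/100 = 0.6393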